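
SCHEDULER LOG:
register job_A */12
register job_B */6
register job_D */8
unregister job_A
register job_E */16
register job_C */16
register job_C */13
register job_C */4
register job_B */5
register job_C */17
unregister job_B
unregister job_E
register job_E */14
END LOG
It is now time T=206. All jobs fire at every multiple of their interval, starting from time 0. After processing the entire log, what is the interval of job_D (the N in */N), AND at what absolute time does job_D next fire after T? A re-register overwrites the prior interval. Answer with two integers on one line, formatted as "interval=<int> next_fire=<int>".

Op 1: register job_A */12 -> active={job_A:*/12}
Op 2: register job_B */6 -> active={job_A:*/12, job_B:*/6}
Op 3: register job_D */8 -> active={job_A:*/12, job_B:*/6, job_D:*/8}
Op 4: unregister job_A -> active={job_B:*/6, job_D:*/8}
Op 5: register job_E */16 -> active={job_B:*/6, job_D:*/8, job_E:*/16}
Op 6: register job_C */16 -> active={job_B:*/6, job_C:*/16, job_D:*/8, job_E:*/16}
Op 7: register job_C */13 -> active={job_B:*/6, job_C:*/13, job_D:*/8, job_E:*/16}
Op 8: register job_C */4 -> active={job_B:*/6, job_C:*/4, job_D:*/8, job_E:*/16}
Op 9: register job_B */5 -> active={job_B:*/5, job_C:*/4, job_D:*/8, job_E:*/16}
Op 10: register job_C */17 -> active={job_B:*/5, job_C:*/17, job_D:*/8, job_E:*/16}
Op 11: unregister job_B -> active={job_C:*/17, job_D:*/8, job_E:*/16}
Op 12: unregister job_E -> active={job_C:*/17, job_D:*/8}
Op 13: register job_E */14 -> active={job_C:*/17, job_D:*/8, job_E:*/14}
Final interval of job_D = 8
Next fire of job_D after T=206: (206//8+1)*8 = 208

Answer: interval=8 next_fire=208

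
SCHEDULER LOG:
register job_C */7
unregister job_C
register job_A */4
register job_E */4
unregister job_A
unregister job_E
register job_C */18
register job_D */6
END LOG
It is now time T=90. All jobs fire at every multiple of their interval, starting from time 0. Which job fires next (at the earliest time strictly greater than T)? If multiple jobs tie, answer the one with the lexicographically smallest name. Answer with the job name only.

Answer: job_D

Derivation:
Op 1: register job_C */7 -> active={job_C:*/7}
Op 2: unregister job_C -> active={}
Op 3: register job_A */4 -> active={job_A:*/4}
Op 4: register job_E */4 -> active={job_A:*/4, job_E:*/4}
Op 5: unregister job_A -> active={job_E:*/4}
Op 6: unregister job_E -> active={}
Op 7: register job_C */18 -> active={job_C:*/18}
Op 8: register job_D */6 -> active={job_C:*/18, job_D:*/6}
  job_C: interval 18, next fire after T=90 is 108
  job_D: interval 6, next fire after T=90 is 96
Earliest = 96, winner (lex tiebreak) = job_D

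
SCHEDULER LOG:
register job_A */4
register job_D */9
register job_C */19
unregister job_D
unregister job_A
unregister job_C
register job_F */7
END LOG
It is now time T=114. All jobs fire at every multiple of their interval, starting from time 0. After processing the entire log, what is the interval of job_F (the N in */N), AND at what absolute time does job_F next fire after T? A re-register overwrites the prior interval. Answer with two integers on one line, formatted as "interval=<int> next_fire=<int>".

Answer: interval=7 next_fire=119

Derivation:
Op 1: register job_A */4 -> active={job_A:*/4}
Op 2: register job_D */9 -> active={job_A:*/4, job_D:*/9}
Op 3: register job_C */19 -> active={job_A:*/4, job_C:*/19, job_D:*/9}
Op 4: unregister job_D -> active={job_A:*/4, job_C:*/19}
Op 5: unregister job_A -> active={job_C:*/19}
Op 6: unregister job_C -> active={}
Op 7: register job_F */7 -> active={job_F:*/7}
Final interval of job_F = 7
Next fire of job_F after T=114: (114//7+1)*7 = 119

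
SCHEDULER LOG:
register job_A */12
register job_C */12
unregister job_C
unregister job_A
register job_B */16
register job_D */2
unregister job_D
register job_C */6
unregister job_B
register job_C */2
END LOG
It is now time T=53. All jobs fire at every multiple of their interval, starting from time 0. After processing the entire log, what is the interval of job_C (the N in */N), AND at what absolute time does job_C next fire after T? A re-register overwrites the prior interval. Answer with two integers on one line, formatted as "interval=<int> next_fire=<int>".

Op 1: register job_A */12 -> active={job_A:*/12}
Op 2: register job_C */12 -> active={job_A:*/12, job_C:*/12}
Op 3: unregister job_C -> active={job_A:*/12}
Op 4: unregister job_A -> active={}
Op 5: register job_B */16 -> active={job_B:*/16}
Op 6: register job_D */2 -> active={job_B:*/16, job_D:*/2}
Op 7: unregister job_D -> active={job_B:*/16}
Op 8: register job_C */6 -> active={job_B:*/16, job_C:*/6}
Op 9: unregister job_B -> active={job_C:*/6}
Op 10: register job_C */2 -> active={job_C:*/2}
Final interval of job_C = 2
Next fire of job_C after T=53: (53//2+1)*2 = 54

Answer: interval=2 next_fire=54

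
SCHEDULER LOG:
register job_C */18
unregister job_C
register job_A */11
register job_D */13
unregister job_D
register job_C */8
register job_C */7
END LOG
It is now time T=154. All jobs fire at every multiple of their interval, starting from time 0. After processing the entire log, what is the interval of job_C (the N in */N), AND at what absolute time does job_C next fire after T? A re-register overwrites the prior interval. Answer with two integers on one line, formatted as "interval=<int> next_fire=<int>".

Op 1: register job_C */18 -> active={job_C:*/18}
Op 2: unregister job_C -> active={}
Op 3: register job_A */11 -> active={job_A:*/11}
Op 4: register job_D */13 -> active={job_A:*/11, job_D:*/13}
Op 5: unregister job_D -> active={job_A:*/11}
Op 6: register job_C */8 -> active={job_A:*/11, job_C:*/8}
Op 7: register job_C */7 -> active={job_A:*/11, job_C:*/7}
Final interval of job_C = 7
Next fire of job_C after T=154: (154//7+1)*7 = 161

Answer: interval=7 next_fire=161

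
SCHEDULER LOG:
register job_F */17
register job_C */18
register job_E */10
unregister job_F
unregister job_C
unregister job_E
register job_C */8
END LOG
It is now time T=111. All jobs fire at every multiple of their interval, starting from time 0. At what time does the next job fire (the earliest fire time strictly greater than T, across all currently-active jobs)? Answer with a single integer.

Op 1: register job_F */17 -> active={job_F:*/17}
Op 2: register job_C */18 -> active={job_C:*/18, job_F:*/17}
Op 3: register job_E */10 -> active={job_C:*/18, job_E:*/10, job_F:*/17}
Op 4: unregister job_F -> active={job_C:*/18, job_E:*/10}
Op 5: unregister job_C -> active={job_E:*/10}
Op 6: unregister job_E -> active={}
Op 7: register job_C */8 -> active={job_C:*/8}
  job_C: interval 8, next fire after T=111 is 112
Earliest fire time = 112 (job job_C)

Answer: 112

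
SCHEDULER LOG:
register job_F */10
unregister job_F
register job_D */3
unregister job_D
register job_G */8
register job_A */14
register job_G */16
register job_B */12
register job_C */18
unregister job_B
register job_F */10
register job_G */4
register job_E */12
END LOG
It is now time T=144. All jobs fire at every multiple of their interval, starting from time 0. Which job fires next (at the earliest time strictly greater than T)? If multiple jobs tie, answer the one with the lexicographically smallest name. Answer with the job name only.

Op 1: register job_F */10 -> active={job_F:*/10}
Op 2: unregister job_F -> active={}
Op 3: register job_D */3 -> active={job_D:*/3}
Op 4: unregister job_D -> active={}
Op 5: register job_G */8 -> active={job_G:*/8}
Op 6: register job_A */14 -> active={job_A:*/14, job_G:*/8}
Op 7: register job_G */16 -> active={job_A:*/14, job_G:*/16}
Op 8: register job_B */12 -> active={job_A:*/14, job_B:*/12, job_G:*/16}
Op 9: register job_C */18 -> active={job_A:*/14, job_B:*/12, job_C:*/18, job_G:*/16}
Op 10: unregister job_B -> active={job_A:*/14, job_C:*/18, job_G:*/16}
Op 11: register job_F */10 -> active={job_A:*/14, job_C:*/18, job_F:*/10, job_G:*/16}
Op 12: register job_G */4 -> active={job_A:*/14, job_C:*/18, job_F:*/10, job_G:*/4}
Op 13: register job_E */12 -> active={job_A:*/14, job_C:*/18, job_E:*/12, job_F:*/10, job_G:*/4}
  job_A: interval 14, next fire after T=144 is 154
  job_C: interval 18, next fire after T=144 is 162
  job_E: interval 12, next fire after T=144 is 156
  job_F: interval 10, next fire after T=144 is 150
  job_G: interval 4, next fire after T=144 is 148
Earliest = 148, winner (lex tiebreak) = job_G

Answer: job_G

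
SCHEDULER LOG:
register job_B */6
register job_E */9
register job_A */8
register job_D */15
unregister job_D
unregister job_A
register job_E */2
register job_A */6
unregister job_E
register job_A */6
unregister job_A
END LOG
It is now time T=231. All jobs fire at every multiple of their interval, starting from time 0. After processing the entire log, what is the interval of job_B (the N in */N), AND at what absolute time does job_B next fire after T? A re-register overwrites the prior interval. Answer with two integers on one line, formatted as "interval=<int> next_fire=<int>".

Op 1: register job_B */6 -> active={job_B:*/6}
Op 2: register job_E */9 -> active={job_B:*/6, job_E:*/9}
Op 3: register job_A */8 -> active={job_A:*/8, job_B:*/6, job_E:*/9}
Op 4: register job_D */15 -> active={job_A:*/8, job_B:*/6, job_D:*/15, job_E:*/9}
Op 5: unregister job_D -> active={job_A:*/8, job_B:*/6, job_E:*/9}
Op 6: unregister job_A -> active={job_B:*/6, job_E:*/9}
Op 7: register job_E */2 -> active={job_B:*/6, job_E:*/2}
Op 8: register job_A */6 -> active={job_A:*/6, job_B:*/6, job_E:*/2}
Op 9: unregister job_E -> active={job_A:*/6, job_B:*/6}
Op 10: register job_A */6 -> active={job_A:*/6, job_B:*/6}
Op 11: unregister job_A -> active={job_B:*/6}
Final interval of job_B = 6
Next fire of job_B after T=231: (231//6+1)*6 = 234

Answer: interval=6 next_fire=234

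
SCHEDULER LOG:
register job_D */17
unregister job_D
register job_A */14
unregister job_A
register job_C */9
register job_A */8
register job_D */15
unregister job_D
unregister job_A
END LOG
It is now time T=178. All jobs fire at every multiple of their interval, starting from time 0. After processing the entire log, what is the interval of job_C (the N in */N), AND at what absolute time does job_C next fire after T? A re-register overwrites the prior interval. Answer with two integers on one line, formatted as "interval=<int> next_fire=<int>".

Op 1: register job_D */17 -> active={job_D:*/17}
Op 2: unregister job_D -> active={}
Op 3: register job_A */14 -> active={job_A:*/14}
Op 4: unregister job_A -> active={}
Op 5: register job_C */9 -> active={job_C:*/9}
Op 6: register job_A */8 -> active={job_A:*/8, job_C:*/9}
Op 7: register job_D */15 -> active={job_A:*/8, job_C:*/9, job_D:*/15}
Op 8: unregister job_D -> active={job_A:*/8, job_C:*/9}
Op 9: unregister job_A -> active={job_C:*/9}
Final interval of job_C = 9
Next fire of job_C after T=178: (178//9+1)*9 = 180

Answer: interval=9 next_fire=180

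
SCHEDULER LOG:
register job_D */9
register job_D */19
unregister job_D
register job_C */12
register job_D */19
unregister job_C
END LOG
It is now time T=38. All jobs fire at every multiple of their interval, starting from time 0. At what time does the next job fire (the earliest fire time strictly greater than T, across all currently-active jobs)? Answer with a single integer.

Op 1: register job_D */9 -> active={job_D:*/9}
Op 2: register job_D */19 -> active={job_D:*/19}
Op 3: unregister job_D -> active={}
Op 4: register job_C */12 -> active={job_C:*/12}
Op 5: register job_D */19 -> active={job_C:*/12, job_D:*/19}
Op 6: unregister job_C -> active={job_D:*/19}
  job_D: interval 19, next fire after T=38 is 57
Earliest fire time = 57 (job job_D)

Answer: 57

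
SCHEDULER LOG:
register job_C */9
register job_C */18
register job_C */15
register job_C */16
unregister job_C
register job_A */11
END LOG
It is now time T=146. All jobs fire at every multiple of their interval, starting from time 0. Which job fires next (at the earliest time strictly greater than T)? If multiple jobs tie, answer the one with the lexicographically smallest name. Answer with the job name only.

Answer: job_A

Derivation:
Op 1: register job_C */9 -> active={job_C:*/9}
Op 2: register job_C */18 -> active={job_C:*/18}
Op 3: register job_C */15 -> active={job_C:*/15}
Op 4: register job_C */16 -> active={job_C:*/16}
Op 5: unregister job_C -> active={}
Op 6: register job_A */11 -> active={job_A:*/11}
  job_A: interval 11, next fire after T=146 is 154
Earliest = 154, winner (lex tiebreak) = job_A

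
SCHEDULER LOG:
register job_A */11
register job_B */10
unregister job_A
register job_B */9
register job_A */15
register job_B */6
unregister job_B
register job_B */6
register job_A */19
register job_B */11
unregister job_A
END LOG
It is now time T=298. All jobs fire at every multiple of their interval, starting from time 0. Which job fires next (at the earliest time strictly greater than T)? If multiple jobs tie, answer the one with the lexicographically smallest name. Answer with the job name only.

Op 1: register job_A */11 -> active={job_A:*/11}
Op 2: register job_B */10 -> active={job_A:*/11, job_B:*/10}
Op 3: unregister job_A -> active={job_B:*/10}
Op 4: register job_B */9 -> active={job_B:*/9}
Op 5: register job_A */15 -> active={job_A:*/15, job_B:*/9}
Op 6: register job_B */6 -> active={job_A:*/15, job_B:*/6}
Op 7: unregister job_B -> active={job_A:*/15}
Op 8: register job_B */6 -> active={job_A:*/15, job_B:*/6}
Op 9: register job_A */19 -> active={job_A:*/19, job_B:*/6}
Op 10: register job_B */11 -> active={job_A:*/19, job_B:*/11}
Op 11: unregister job_A -> active={job_B:*/11}
  job_B: interval 11, next fire after T=298 is 308
Earliest = 308, winner (lex tiebreak) = job_B

Answer: job_B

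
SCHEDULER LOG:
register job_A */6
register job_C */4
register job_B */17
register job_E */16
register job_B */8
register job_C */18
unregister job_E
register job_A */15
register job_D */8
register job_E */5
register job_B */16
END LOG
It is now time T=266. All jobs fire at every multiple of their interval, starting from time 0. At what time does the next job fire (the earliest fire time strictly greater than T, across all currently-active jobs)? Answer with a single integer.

Answer: 270

Derivation:
Op 1: register job_A */6 -> active={job_A:*/6}
Op 2: register job_C */4 -> active={job_A:*/6, job_C:*/4}
Op 3: register job_B */17 -> active={job_A:*/6, job_B:*/17, job_C:*/4}
Op 4: register job_E */16 -> active={job_A:*/6, job_B:*/17, job_C:*/4, job_E:*/16}
Op 5: register job_B */8 -> active={job_A:*/6, job_B:*/8, job_C:*/4, job_E:*/16}
Op 6: register job_C */18 -> active={job_A:*/6, job_B:*/8, job_C:*/18, job_E:*/16}
Op 7: unregister job_E -> active={job_A:*/6, job_B:*/8, job_C:*/18}
Op 8: register job_A */15 -> active={job_A:*/15, job_B:*/8, job_C:*/18}
Op 9: register job_D */8 -> active={job_A:*/15, job_B:*/8, job_C:*/18, job_D:*/8}
Op 10: register job_E */5 -> active={job_A:*/15, job_B:*/8, job_C:*/18, job_D:*/8, job_E:*/5}
Op 11: register job_B */16 -> active={job_A:*/15, job_B:*/16, job_C:*/18, job_D:*/8, job_E:*/5}
  job_A: interval 15, next fire after T=266 is 270
  job_B: interval 16, next fire after T=266 is 272
  job_C: interval 18, next fire after T=266 is 270
  job_D: interval 8, next fire after T=266 is 272
  job_E: interval 5, next fire after T=266 is 270
Earliest fire time = 270 (job job_A)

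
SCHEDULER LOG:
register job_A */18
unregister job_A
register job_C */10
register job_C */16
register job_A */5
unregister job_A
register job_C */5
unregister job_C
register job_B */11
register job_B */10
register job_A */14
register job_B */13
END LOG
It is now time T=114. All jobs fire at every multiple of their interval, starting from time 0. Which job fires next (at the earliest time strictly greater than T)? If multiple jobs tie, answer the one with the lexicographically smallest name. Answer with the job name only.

Answer: job_B

Derivation:
Op 1: register job_A */18 -> active={job_A:*/18}
Op 2: unregister job_A -> active={}
Op 3: register job_C */10 -> active={job_C:*/10}
Op 4: register job_C */16 -> active={job_C:*/16}
Op 5: register job_A */5 -> active={job_A:*/5, job_C:*/16}
Op 6: unregister job_A -> active={job_C:*/16}
Op 7: register job_C */5 -> active={job_C:*/5}
Op 8: unregister job_C -> active={}
Op 9: register job_B */11 -> active={job_B:*/11}
Op 10: register job_B */10 -> active={job_B:*/10}
Op 11: register job_A */14 -> active={job_A:*/14, job_B:*/10}
Op 12: register job_B */13 -> active={job_A:*/14, job_B:*/13}
  job_A: interval 14, next fire after T=114 is 126
  job_B: interval 13, next fire after T=114 is 117
Earliest = 117, winner (lex tiebreak) = job_B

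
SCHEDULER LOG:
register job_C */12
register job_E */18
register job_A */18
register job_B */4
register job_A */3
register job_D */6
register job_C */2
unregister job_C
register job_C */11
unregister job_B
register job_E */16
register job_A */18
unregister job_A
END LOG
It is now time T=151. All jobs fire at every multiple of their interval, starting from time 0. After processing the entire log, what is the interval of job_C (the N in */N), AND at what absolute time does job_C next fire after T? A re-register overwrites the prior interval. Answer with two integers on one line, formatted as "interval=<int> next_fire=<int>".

Op 1: register job_C */12 -> active={job_C:*/12}
Op 2: register job_E */18 -> active={job_C:*/12, job_E:*/18}
Op 3: register job_A */18 -> active={job_A:*/18, job_C:*/12, job_E:*/18}
Op 4: register job_B */4 -> active={job_A:*/18, job_B:*/4, job_C:*/12, job_E:*/18}
Op 5: register job_A */3 -> active={job_A:*/3, job_B:*/4, job_C:*/12, job_E:*/18}
Op 6: register job_D */6 -> active={job_A:*/3, job_B:*/4, job_C:*/12, job_D:*/6, job_E:*/18}
Op 7: register job_C */2 -> active={job_A:*/3, job_B:*/4, job_C:*/2, job_D:*/6, job_E:*/18}
Op 8: unregister job_C -> active={job_A:*/3, job_B:*/4, job_D:*/6, job_E:*/18}
Op 9: register job_C */11 -> active={job_A:*/3, job_B:*/4, job_C:*/11, job_D:*/6, job_E:*/18}
Op 10: unregister job_B -> active={job_A:*/3, job_C:*/11, job_D:*/6, job_E:*/18}
Op 11: register job_E */16 -> active={job_A:*/3, job_C:*/11, job_D:*/6, job_E:*/16}
Op 12: register job_A */18 -> active={job_A:*/18, job_C:*/11, job_D:*/6, job_E:*/16}
Op 13: unregister job_A -> active={job_C:*/11, job_D:*/6, job_E:*/16}
Final interval of job_C = 11
Next fire of job_C after T=151: (151//11+1)*11 = 154

Answer: interval=11 next_fire=154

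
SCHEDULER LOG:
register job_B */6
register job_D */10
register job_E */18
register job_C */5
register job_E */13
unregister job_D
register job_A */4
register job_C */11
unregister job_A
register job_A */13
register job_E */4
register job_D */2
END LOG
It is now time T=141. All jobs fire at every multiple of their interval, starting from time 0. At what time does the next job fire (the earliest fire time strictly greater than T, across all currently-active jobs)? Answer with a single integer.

Answer: 142

Derivation:
Op 1: register job_B */6 -> active={job_B:*/6}
Op 2: register job_D */10 -> active={job_B:*/6, job_D:*/10}
Op 3: register job_E */18 -> active={job_B:*/6, job_D:*/10, job_E:*/18}
Op 4: register job_C */5 -> active={job_B:*/6, job_C:*/5, job_D:*/10, job_E:*/18}
Op 5: register job_E */13 -> active={job_B:*/6, job_C:*/5, job_D:*/10, job_E:*/13}
Op 6: unregister job_D -> active={job_B:*/6, job_C:*/5, job_E:*/13}
Op 7: register job_A */4 -> active={job_A:*/4, job_B:*/6, job_C:*/5, job_E:*/13}
Op 8: register job_C */11 -> active={job_A:*/4, job_B:*/6, job_C:*/11, job_E:*/13}
Op 9: unregister job_A -> active={job_B:*/6, job_C:*/11, job_E:*/13}
Op 10: register job_A */13 -> active={job_A:*/13, job_B:*/6, job_C:*/11, job_E:*/13}
Op 11: register job_E */4 -> active={job_A:*/13, job_B:*/6, job_C:*/11, job_E:*/4}
Op 12: register job_D */2 -> active={job_A:*/13, job_B:*/6, job_C:*/11, job_D:*/2, job_E:*/4}
  job_A: interval 13, next fire after T=141 is 143
  job_B: interval 6, next fire after T=141 is 144
  job_C: interval 11, next fire after T=141 is 143
  job_D: interval 2, next fire after T=141 is 142
  job_E: interval 4, next fire after T=141 is 144
Earliest fire time = 142 (job job_D)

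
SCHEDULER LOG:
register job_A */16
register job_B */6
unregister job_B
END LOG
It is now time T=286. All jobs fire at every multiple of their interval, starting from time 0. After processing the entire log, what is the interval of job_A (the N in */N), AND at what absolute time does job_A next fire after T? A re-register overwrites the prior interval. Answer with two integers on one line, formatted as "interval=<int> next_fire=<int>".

Op 1: register job_A */16 -> active={job_A:*/16}
Op 2: register job_B */6 -> active={job_A:*/16, job_B:*/6}
Op 3: unregister job_B -> active={job_A:*/16}
Final interval of job_A = 16
Next fire of job_A after T=286: (286//16+1)*16 = 288

Answer: interval=16 next_fire=288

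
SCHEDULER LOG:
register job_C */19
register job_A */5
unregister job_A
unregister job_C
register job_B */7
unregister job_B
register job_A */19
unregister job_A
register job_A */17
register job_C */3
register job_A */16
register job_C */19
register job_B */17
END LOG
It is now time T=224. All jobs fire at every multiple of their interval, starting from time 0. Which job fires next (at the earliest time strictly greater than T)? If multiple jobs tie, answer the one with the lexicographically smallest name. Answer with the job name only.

Op 1: register job_C */19 -> active={job_C:*/19}
Op 2: register job_A */5 -> active={job_A:*/5, job_C:*/19}
Op 3: unregister job_A -> active={job_C:*/19}
Op 4: unregister job_C -> active={}
Op 5: register job_B */7 -> active={job_B:*/7}
Op 6: unregister job_B -> active={}
Op 7: register job_A */19 -> active={job_A:*/19}
Op 8: unregister job_A -> active={}
Op 9: register job_A */17 -> active={job_A:*/17}
Op 10: register job_C */3 -> active={job_A:*/17, job_C:*/3}
Op 11: register job_A */16 -> active={job_A:*/16, job_C:*/3}
Op 12: register job_C */19 -> active={job_A:*/16, job_C:*/19}
Op 13: register job_B */17 -> active={job_A:*/16, job_B:*/17, job_C:*/19}
  job_A: interval 16, next fire after T=224 is 240
  job_B: interval 17, next fire after T=224 is 238
  job_C: interval 19, next fire after T=224 is 228
Earliest = 228, winner (lex tiebreak) = job_C

Answer: job_C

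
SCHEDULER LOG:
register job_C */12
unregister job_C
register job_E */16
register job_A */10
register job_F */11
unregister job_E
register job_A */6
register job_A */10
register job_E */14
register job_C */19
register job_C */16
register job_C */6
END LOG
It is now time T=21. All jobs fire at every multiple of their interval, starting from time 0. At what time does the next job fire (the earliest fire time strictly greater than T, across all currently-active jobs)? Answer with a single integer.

Op 1: register job_C */12 -> active={job_C:*/12}
Op 2: unregister job_C -> active={}
Op 3: register job_E */16 -> active={job_E:*/16}
Op 4: register job_A */10 -> active={job_A:*/10, job_E:*/16}
Op 5: register job_F */11 -> active={job_A:*/10, job_E:*/16, job_F:*/11}
Op 6: unregister job_E -> active={job_A:*/10, job_F:*/11}
Op 7: register job_A */6 -> active={job_A:*/6, job_F:*/11}
Op 8: register job_A */10 -> active={job_A:*/10, job_F:*/11}
Op 9: register job_E */14 -> active={job_A:*/10, job_E:*/14, job_F:*/11}
Op 10: register job_C */19 -> active={job_A:*/10, job_C:*/19, job_E:*/14, job_F:*/11}
Op 11: register job_C */16 -> active={job_A:*/10, job_C:*/16, job_E:*/14, job_F:*/11}
Op 12: register job_C */6 -> active={job_A:*/10, job_C:*/6, job_E:*/14, job_F:*/11}
  job_A: interval 10, next fire after T=21 is 30
  job_C: interval 6, next fire after T=21 is 24
  job_E: interval 14, next fire after T=21 is 28
  job_F: interval 11, next fire after T=21 is 22
Earliest fire time = 22 (job job_F)

Answer: 22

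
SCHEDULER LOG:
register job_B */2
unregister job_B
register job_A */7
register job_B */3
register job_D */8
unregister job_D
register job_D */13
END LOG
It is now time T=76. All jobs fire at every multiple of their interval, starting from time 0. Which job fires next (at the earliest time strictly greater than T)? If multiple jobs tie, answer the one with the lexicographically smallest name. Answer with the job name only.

Op 1: register job_B */2 -> active={job_B:*/2}
Op 2: unregister job_B -> active={}
Op 3: register job_A */7 -> active={job_A:*/7}
Op 4: register job_B */3 -> active={job_A:*/7, job_B:*/3}
Op 5: register job_D */8 -> active={job_A:*/7, job_B:*/3, job_D:*/8}
Op 6: unregister job_D -> active={job_A:*/7, job_B:*/3}
Op 7: register job_D */13 -> active={job_A:*/7, job_B:*/3, job_D:*/13}
  job_A: interval 7, next fire after T=76 is 77
  job_B: interval 3, next fire after T=76 is 78
  job_D: interval 13, next fire after T=76 is 78
Earliest = 77, winner (lex tiebreak) = job_A

Answer: job_A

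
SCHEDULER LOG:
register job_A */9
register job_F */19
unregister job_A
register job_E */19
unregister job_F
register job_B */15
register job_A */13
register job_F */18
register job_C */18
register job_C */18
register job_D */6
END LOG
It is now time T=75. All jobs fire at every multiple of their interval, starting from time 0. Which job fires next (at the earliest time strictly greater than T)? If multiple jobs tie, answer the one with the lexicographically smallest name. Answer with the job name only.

Op 1: register job_A */9 -> active={job_A:*/9}
Op 2: register job_F */19 -> active={job_A:*/9, job_F:*/19}
Op 3: unregister job_A -> active={job_F:*/19}
Op 4: register job_E */19 -> active={job_E:*/19, job_F:*/19}
Op 5: unregister job_F -> active={job_E:*/19}
Op 6: register job_B */15 -> active={job_B:*/15, job_E:*/19}
Op 7: register job_A */13 -> active={job_A:*/13, job_B:*/15, job_E:*/19}
Op 8: register job_F */18 -> active={job_A:*/13, job_B:*/15, job_E:*/19, job_F:*/18}
Op 9: register job_C */18 -> active={job_A:*/13, job_B:*/15, job_C:*/18, job_E:*/19, job_F:*/18}
Op 10: register job_C */18 -> active={job_A:*/13, job_B:*/15, job_C:*/18, job_E:*/19, job_F:*/18}
Op 11: register job_D */6 -> active={job_A:*/13, job_B:*/15, job_C:*/18, job_D:*/6, job_E:*/19, job_F:*/18}
  job_A: interval 13, next fire after T=75 is 78
  job_B: interval 15, next fire after T=75 is 90
  job_C: interval 18, next fire after T=75 is 90
  job_D: interval 6, next fire after T=75 is 78
  job_E: interval 19, next fire after T=75 is 76
  job_F: interval 18, next fire after T=75 is 90
Earliest = 76, winner (lex tiebreak) = job_E

Answer: job_E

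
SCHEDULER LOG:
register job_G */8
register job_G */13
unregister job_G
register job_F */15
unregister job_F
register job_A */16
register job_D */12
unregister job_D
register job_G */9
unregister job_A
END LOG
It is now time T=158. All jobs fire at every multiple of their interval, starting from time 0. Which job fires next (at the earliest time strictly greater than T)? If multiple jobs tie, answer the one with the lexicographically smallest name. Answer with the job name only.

Answer: job_G

Derivation:
Op 1: register job_G */8 -> active={job_G:*/8}
Op 2: register job_G */13 -> active={job_G:*/13}
Op 3: unregister job_G -> active={}
Op 4: register job_F */15 -> active={job_F:*/15}
Op 5: unregister job_F -> active={}
Op 6: register job_A */16 -> active={job_A:*/16}
Op 7: register job_D */12 -> active={job_A:*/16, job_D:*/12}
Op 8: unregister job_D -> active={job_A:*/16}
Op 9: register job_G */9 -> active={job_A:*/16, job_G:*/9}
Op 10: unregister job_A -> active={job_G:*/9}
  job_G: interval 9, next fire after T=158 is 162
Earliest = 162, winner (lex tiebreak) = job_G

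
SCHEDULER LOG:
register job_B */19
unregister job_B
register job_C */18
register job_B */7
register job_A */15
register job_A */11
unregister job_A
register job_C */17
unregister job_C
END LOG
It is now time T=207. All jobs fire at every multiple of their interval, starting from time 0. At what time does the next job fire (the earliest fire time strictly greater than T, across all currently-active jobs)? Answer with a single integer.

Answer: 210

Derivation:
Op 1: register job_B */19 -> active={job_B:*/19}
Op 2: unregister job_B -> active={}
Op 3: register job_C */18 -> active={job_C:*/18}
Op 4: register job_B */7 -> active={job_B:*/7, job_C:*/18}
Op 5: register job_A */15 -> active={job_A:*/15, job_B:*/7, job_C:*/18}
Op 6: register job_A */11 -> active={job_A:*/11, job_B:*/7, job_C:*/18}
Op 7: unregister job_A -> active={job_B:*/7, job_C:*/18}
Op 8: register job_C */17 -> active={job_B:*/7, job_C:*/17}
Op 9: unregister job_C -> active={job_B:*/7}
  job_B: interval 7, next fire after T=207 is 210
Earliest fire time = 210 (job job_B)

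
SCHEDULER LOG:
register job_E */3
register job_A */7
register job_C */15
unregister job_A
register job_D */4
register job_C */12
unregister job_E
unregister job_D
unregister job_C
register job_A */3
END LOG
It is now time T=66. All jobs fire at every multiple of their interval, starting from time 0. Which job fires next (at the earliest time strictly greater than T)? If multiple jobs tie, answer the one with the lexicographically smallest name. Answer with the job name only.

Answer: job_A

Derivation:
Op 1: register job_E */3 -> active={job_E:*/3}
Op 2: register job_A */7 -> active={job_A:*/7, job_E:*/3}
Op 3: register job_C */15 -> active={job_A:*/7, job_C:*/15, job_E:*/3}
Op 4: unregister job_A -> active={job_C:*/15, job_E:*/3}
Op 5: register job_D */4 -> active={job_C:*/15, job_D:*/4, job_E:*/3}
Op 6: register job_C */12 -> active={job_C:*/12, job_D:*/4, job_E:*/3}
Op 7: unregister job_E -> active={job_C:*/12, job_D:*/4}
Op 8: unregister job_D -> active={job_C:*/12}
Op 9: unregister job_C -> active={}
Op 10: register job_A */3 -> active={job_A:*/3}
  job_A: interval 3, next fire after T=66 is 69
Earliest = 69, winner (lex tiebreak) = job_A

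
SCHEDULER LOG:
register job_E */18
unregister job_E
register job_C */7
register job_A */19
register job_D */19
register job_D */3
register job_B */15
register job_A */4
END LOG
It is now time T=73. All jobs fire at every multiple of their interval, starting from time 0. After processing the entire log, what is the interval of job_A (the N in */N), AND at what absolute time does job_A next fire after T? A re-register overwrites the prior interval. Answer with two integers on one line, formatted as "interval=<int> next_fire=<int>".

Op 1: register job_E */18 -> active={job_E:*/18}
Op 2: unregister job_E -> active={}
Op 3: register job_C */7 -> active={job_C:*/7}
Op 4: register job_A */19 -> active={job_A:*/19, job_C:*/7}
Op 5: register job_D */19 -> active={job_A:*/19, job_C:*/7, job_D:*/19}
Op 6: register job_D */3 -> active={job_A:*/19, job_C:*/7, job_D:*/3}
Op 7: register job_B */15 -> active={job_A:*/19, job_B:*/15, job_C:*/7, job_D:*/3}
Op 8: register job_A */4 -> active={job_A:*/4, job_B:*/15, job_C:*/7, job_D:*/3}
Final interval of job_A = 4
Next fire of job_A after T=73: (73//4+1)*4 = 76

Answer: interval=4 next_fire=76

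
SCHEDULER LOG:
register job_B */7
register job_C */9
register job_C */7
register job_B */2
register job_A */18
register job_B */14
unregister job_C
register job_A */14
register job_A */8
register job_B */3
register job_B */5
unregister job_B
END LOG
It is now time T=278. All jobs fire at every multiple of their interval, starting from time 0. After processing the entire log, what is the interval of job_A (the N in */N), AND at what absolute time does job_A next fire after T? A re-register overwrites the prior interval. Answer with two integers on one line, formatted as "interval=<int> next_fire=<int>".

Op 1: register job_B */7 -> active={job_B:*/7}
Op 2: register job_C */9 -> active={job_B:*/7, job_C:*/9}
Op 3: register job_C */7 -> active={job_B:*/7, job_C:*/7}
Op 4: register job_B */2 -> active={job_B:*/2, job_C:*/7}
Op 5: register job_A */18 -> active={job_A:*/18, job_B:*/2, job_C:*/7}
Op 6: register job_B */14 -> active={job_A:*/18, job_B:*/14, job_C:*/7}
Op 7: unregister job_C -> active={job_A:*/18, job_B:*/14}
Op 8: register job_A */14 -> active={job_A:*/14, job_B:*/14}
Op 9: register job_A */8 -> active={job_A:*/8, job_B:*/14}
Op 10: register job_B */3 -> active={job_A:*/8, job_B:*/3}
Op 11: register job_B */5 -> active={job_A:*/8, job_B:*/5}
Op 12: unregister job_B -> active={job_A:*/8}
Final interval of job_A = 8
Next fire of job_A after T=278: (278//8+1)*8 = 280

Answer: interval=8 next_fire=280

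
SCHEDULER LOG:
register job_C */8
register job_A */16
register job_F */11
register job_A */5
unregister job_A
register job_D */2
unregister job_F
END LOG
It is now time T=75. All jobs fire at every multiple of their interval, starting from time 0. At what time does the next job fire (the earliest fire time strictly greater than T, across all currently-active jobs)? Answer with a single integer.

Answer: 76

Derivation:
Op 1: register job_C */8 -> active={job_C:*/8}
Op 2: register job_A */16 -> active={job_A:*/16, job_C:*/8}
Op 3: register job_F */11 -> active={job_A:*/16, job_C:*/8, job_F:*/11}
Op 4: register job_A */5 -> active={job_A:*/5, job_C:*/8, job_F:*/11}
Op 5: unregister job_A -> active={job_C:*/8, job_F:*/11}
Op 6: register job_D */2 -> active={job_C:*/8, job_D:*/2, job_F:*/11}
Op 7: unregister job_F -> active={job_C:*/8, job_D:*/2}
  job_C: interval 8, next fire after T=75 is 80
  job_D: interval 2, next fire after T=75 is 76
Earliest fire time = 76 (job job_D)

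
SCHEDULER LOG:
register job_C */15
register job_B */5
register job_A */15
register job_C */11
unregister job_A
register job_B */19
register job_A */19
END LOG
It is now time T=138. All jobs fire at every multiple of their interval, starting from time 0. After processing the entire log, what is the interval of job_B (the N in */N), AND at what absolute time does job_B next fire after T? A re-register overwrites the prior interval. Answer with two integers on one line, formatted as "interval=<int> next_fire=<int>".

Answer: interval=19 next_fire=152

Derivation:
Op 1: register job_C */15 -> active={job_C:*/15}
Op 2: register job_B */5 -> active={job_B:*/5, job_C:*/15}
Op 3: register job_A */15 -> active={job_A:*/15, job_B:*/5, job_C:*/15}
Op 4: register job_C */11 -> active={job_A:*/15, job_B:*/5, job_C:*/11}
Op 5: unregister job_A -> active={job_B:*/5, job_C:*/11}
Op 6: register job_B */19 -> active={job_B:*/19, job_C:*/11}
Op 7: register job_A */19 -> active={job_A:*/19, job_B:*/19, job_C:*/11}
Final interval of job_B = 19
Next fire of job_B after T=138: (138//19+1)*19 = 152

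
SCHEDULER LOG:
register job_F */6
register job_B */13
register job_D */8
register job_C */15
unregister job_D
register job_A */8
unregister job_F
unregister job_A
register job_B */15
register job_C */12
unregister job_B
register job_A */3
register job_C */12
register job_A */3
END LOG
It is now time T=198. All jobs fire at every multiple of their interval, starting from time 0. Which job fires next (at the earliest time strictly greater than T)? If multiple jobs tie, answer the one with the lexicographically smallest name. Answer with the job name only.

Answer: job_A

Derivation:
Op 1: register job_F */6 -> active={job_F:*/6}
Op 2: register job_B */13 -> active={job_B:*/13, job_F:*/6}
Op 3: register job_D */8 -> active={job_B:*/13, job_D:*/8, job_F:*/6}
Op 4: register job_C */15 -> active={job_B:*/13, job_C:*/15, job_D:*/8, job_F:*/6}
Op 5: unregister job_D -> active={job_B:*/13, job_C:*/15, job_F:*/6}
Op 6: register job_A */8 -> active={job_A:*/8, job_B:*/13, job_C:*/15, job_F:*/6}
Op 7: unregister job_F -> active={job_A:*/8, job_B:*/13, job_C:*/15}
Op 8: unregister job_A -> active={job_B:*/13, job_C:*/15}
Op 9: register job_B */15 -> active={job_B:*/15, job_C:*/15}
Op 10: register job_C */12 -> active={job_B:*/15, job_C:*/12}
Op 11: unregister job_B -> active={job_C:*/12}
Op 12: register job_A */3 -> active={job_A:*/3, job_C:*/12}
Op 13: register job_C */12 -> active={job_A:*/3, job_C:*/12}
Op 14: register job_A */3 -> active={job_A:*/3, job_C:*/12}
  job_A: interval 3, next fire after T=198 is 201
  job_C: interval 12, next fire after T=198 is 204
Earliest = 201, winner (lex tiebreak) = job_A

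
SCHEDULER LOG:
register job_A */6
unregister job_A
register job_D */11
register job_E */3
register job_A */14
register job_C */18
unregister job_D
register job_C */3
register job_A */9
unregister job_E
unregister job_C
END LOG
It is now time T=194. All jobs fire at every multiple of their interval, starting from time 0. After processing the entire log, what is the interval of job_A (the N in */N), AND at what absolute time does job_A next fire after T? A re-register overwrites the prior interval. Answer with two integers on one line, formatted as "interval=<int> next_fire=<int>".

Op 1: register job_A */6 -> active={job_A:*/6}
Op 2: unregister job_A -> active={}
Op 3: register job_D */11 -> active={job_D:*/11}
Op 4: register job_E */3 -> active={job_D:*/11, job_E:*/3}
Op 5: register job_A */14 -> active={job_A:*/14, job_D:*/11, job_E:*/3}
Op 6: register job_C */18 -> active={job_A:*/14, job_C:*/18, job_D:*/11, job_E:*/3}
Op 7: unregister job_D -> active={job_A:*/14, job_C:*/18, job_E:*/3}
Op 8: register job_C */3 -> active={job_A:*/14, job_C:*/3, job_E:*/3}
Op 9: register job_A */9 -> active={job_A:*/9, job_C:*/3, job_E:*/3}
Op 10: unregister job_E -> active={job_A:*/9, job_C:*/3}
Op 11: unregister job_C -> active={job_A:*/9}
Final interval of job_A = 9
Next fire of job_A after T=194: (194//9+1)*9 = 198

Answer: interval=9 next_fire=198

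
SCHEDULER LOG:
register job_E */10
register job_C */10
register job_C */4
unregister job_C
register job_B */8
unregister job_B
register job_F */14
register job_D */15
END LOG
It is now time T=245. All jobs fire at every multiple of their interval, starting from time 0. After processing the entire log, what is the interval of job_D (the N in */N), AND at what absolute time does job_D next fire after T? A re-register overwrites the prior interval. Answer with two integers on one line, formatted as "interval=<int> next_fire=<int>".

Op 1: register job_E */10 -> active={job_E:*/10}
Op 2: register job_C */10 -> active={job_C:*/10, job_E:*/10}
Op 3: register job_C */4 -> active={job_C:*/4, job_E:*/10}
Op 4: unregister job_C -> active={job_E:*/10}
Op 5: register job_B */8 -> active={job_B:*/8, job_E:*/10}
Op 6: unregister job_B -> active={job_E:*/10}
Op 7: register job_F */14 -> active={job_E:*/10, job_F:*/14}
Op 8: register job_D */15 -> active={job_D:*/15, job_E:*/10, job_F:*/14}
Final interval of job_D = 15
Next fire of job_D after T=245: (245//15+1)*15 = 255

Answer: interval=15 next_fire=255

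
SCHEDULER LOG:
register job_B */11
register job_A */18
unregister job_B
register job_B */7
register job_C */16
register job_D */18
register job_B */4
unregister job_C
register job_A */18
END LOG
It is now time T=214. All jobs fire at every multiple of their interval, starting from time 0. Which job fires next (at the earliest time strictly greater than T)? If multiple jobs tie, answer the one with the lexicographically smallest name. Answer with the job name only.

Op 1: register job_B */11 -> active={job_B:*/11}
Op 2: register job_A */18 -> active={job_A:*/18, job_B:*/11}
Op 3: unregister job_B -> active={job_A:*/18}
Op 4: register job_B */7 -> active={job_A:*/18, job_B:*/7}
Op 5: register job_C */16 -> active={job_A:*/18, job_B:*/7, job_C:*/16}
Op 6: register job_D */18 -> active={job_A:*/18, job_B:*/7, job_C:*/16, job_D:*/18}
Op 7: register job_B */4 -> active={job_A:*/18, job_B:*/4, job_C:*/16, job_D:*/18}
Op 8: unregister job_C -> active={job_A:*/18, job_B:*/4, job_D:*/18}
Op 9: register job_A */18 -> active={job_A:*/18, job_B:*/4, job_D:*/18}
  job_A: interval 18, next fire after T=214 is 216
  job_B: interval 4, next fire after T=214 is 216
  job_D: interval 18, next fire after T=214 is 216
Earliest = 216, winner (lex tiebreak) = job_A

Answer: job_A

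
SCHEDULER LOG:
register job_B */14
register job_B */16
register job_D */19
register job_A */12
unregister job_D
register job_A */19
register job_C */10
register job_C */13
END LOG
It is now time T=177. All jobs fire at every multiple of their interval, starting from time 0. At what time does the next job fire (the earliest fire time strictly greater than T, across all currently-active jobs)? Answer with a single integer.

Answer: 182

Derivation:
Op 1: register job_B */14 -> active={job_B:*/14}
Op 2: register job_B */16 -> active={job_B:*/16}
Op 3: register job_D */19 -> active={job_B:*/16, job_D:*/19}
Op 4: register job_A */12 -> active={job_A:*/12, job_B:*/16, job_D:*/19}
Op 5: unregister job_D -> active={job_A:*/12, job_B:*/16}
Op 6: register job_A */19 -> active={job_A:*/19, job_B:*/16}
Op 7: register job_C */10 -> active={job_A:*/19, job_B:*/16, job_C:*/10}
Op 8: register job_C */13 -> active={job_A:*/19, job_B:*/16, job_C:*/13}
  job_A: interval 19, next fire after T=177 is 190
  job_B: interval 16, next fire after T=177 is 192
  job_C: interval 13, next fire after T=177 is 182
Earliest fire time = 182 (job job_C)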